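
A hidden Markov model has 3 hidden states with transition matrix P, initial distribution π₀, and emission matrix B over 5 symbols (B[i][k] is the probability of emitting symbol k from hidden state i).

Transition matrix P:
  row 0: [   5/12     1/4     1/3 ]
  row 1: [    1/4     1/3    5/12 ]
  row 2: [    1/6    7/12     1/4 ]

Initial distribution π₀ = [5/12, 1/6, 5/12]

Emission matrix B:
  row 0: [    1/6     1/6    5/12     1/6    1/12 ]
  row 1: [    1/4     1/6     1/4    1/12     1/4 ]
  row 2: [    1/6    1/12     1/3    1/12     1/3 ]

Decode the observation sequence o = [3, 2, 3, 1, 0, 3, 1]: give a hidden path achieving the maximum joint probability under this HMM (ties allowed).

t=0: δ = [6.944e-02, 1.389e-02, 3.472e-02]  (obs o_0=3)
t=1: δ = [1.206e-02, 5.064e-03, 7.716e-03]  ψ = [0, 2, 0]  (obs o_1=2)
t=2: δ = [8.372e-04, 3.751e-04, 3.349e-04]  ψ = [0, 2, 0]  (obs o_2=3)
t=3: δ = [5.814e-05, 3.489e-05, 2.326e-05]  ψ = [0, 0, 0]  (obs o_3=1)
t=4: δ = [4.038e-06, 3.634e-06, 3.230e-06]  ψ = [0, 0, 0]  (obs o_4=0)
t=5: δ = [2.804e-07, 1.570e-07, 1.262e-07]  ψ = [0, 2, 1]  (obs o_5=3)
t=6: δ = [1.947e-08, 1.227e-08, 7.789e-09]  ψ = [0, 2, 0]  (obs o_6=1)
backtrack: best end state = 0; path = [0, 0, 0, 0, 0, 0, 0]

path = [0, 0, 0, 0, 0, 0, 0]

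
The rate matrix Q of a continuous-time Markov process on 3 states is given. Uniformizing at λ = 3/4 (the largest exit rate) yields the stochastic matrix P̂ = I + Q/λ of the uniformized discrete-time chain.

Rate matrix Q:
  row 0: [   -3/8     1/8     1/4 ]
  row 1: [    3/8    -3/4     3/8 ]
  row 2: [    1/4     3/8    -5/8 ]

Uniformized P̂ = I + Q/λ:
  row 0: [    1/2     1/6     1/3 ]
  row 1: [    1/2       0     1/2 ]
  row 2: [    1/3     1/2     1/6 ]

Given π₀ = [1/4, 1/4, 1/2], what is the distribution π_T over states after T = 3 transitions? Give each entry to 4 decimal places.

π = [0.4444, 0.2419, 0.3137]

t=0: π = [0.2500, 0.2500, 0.5000]
t=1: π = [0.4167, 0.2917, 0.2917]
t=2: π = [0.4514, 0.2153, 0.3333]
t=3: π = [0.4444, 0.2419, 0.3137]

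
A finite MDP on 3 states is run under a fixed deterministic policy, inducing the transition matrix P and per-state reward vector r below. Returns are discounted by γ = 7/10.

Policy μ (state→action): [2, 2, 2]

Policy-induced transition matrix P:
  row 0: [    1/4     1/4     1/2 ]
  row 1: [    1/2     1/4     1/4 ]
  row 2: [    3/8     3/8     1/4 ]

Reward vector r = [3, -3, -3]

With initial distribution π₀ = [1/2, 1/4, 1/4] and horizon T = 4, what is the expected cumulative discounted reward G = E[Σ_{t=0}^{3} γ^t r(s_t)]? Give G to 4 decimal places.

t=0: π = [0.5000, 0.2500, 0.2500], E[r] = 0.0000, γ^t·E[r] = 0.000000, running G = 0.000000
t=1: π = [0.3438, 0.2813, 0.3750], E[r] = -0.9375, γ^t·E[r] = -0.656250, running G = -0.656250
t=2: π = [0.3672, 0.2969, 0.3359], E[r] = -0.7969, γ^t·E[r] = -0.390469, running G = -1.046719
t=3: π = [0.3662, 0.2920, 0.3418], E[r] = -0.8027, γ^t·E[r] = -0.275338, running G = -1.322057

G = -1.3221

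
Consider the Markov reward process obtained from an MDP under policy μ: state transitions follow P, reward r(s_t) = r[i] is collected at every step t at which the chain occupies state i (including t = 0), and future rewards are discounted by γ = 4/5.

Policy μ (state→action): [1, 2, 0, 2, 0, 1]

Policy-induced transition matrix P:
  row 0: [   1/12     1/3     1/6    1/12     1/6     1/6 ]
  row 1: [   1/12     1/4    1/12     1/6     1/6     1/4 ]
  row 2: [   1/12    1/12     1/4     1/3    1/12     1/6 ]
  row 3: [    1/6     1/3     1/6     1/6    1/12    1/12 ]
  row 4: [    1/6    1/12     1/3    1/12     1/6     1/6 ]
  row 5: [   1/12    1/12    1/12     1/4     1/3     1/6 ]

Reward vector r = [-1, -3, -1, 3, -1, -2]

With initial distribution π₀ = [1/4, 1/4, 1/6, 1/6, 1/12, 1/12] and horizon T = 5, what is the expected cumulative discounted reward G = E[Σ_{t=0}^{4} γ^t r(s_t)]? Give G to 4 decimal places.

G = -2.9172

t=0: π = [0.2500, 0.2500, 0.1667, 0.1667, 0.0833, 0.0833], E[r] = -0.9167, γ^t·E[r] = -0.916667, running G = -0.916667
t=1: π = [0.1042, 0.2292, 0.1667, 0.1736, 0.1528, 0.1736], E[r] = -0.9375, γ^t·E[r] = -0.750000, running G = -1.666667
t=2: π = [0.1105, 0.1910, 0.1725, 0.1875, 0.1672, 0.1713], E[r] = -0.8032, γ^t·E[r] = -0.514074, running G = -2.180741
t=3: π = [0.1129, 0.1897, 0.1787, 0.1865, 0.1652, 0.1670], E[r] = -0.8002, γ^t·E[r] = -0.409679, running G = -2.590420
t=4: π = [0.1126, 0.1898, 0.1794, 0.1872, 0.1641, 0.1669], E[r] = -0.7978, γ^t·E[r] = -0.326767, running G = -2.917187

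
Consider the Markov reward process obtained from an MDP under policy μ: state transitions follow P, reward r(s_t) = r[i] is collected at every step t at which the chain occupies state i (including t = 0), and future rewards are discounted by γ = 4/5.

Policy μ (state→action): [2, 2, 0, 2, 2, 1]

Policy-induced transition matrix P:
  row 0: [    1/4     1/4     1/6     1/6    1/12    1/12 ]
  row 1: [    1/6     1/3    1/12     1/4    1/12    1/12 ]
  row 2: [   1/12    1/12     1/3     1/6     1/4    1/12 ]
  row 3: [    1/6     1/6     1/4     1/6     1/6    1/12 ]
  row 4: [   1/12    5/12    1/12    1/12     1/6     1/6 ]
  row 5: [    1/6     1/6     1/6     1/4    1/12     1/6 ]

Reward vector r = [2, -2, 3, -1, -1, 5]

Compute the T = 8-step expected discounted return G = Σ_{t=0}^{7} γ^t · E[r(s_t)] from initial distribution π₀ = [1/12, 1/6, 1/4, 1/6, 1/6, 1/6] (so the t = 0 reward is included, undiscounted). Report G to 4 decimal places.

t=0: π = [0.0833, 0.1667, 0.2500, 0.1667, 0.1667, 0.1667], E[r] = 1.0833, γ^t·E[r] = 1.083333, running G = 1.083333
t=1: π = [0.1389, 0.2222, 0.1944, 0.1806, 0.1528, 0.1111], E[r] = 0.6389, γ^t·E[r] = 0.511111, running G = 1.594444
t=2: π = [0.1493, 0.2373, 0.1829, 0.1817, 0.1435, 0.1053], E[r] = 0.5741, γ^t·E[r] = 0.367407, running G = 1.961852
t=3: π = [0.1519, 0.2393, 0.1806, 0.1833, 0.1409, 0.1041], E[r] = 0.5631, γ^t·E[r] = 0.288296, running G = 2.250148
t=4: π = [0.1525, 0.2394, 0.1803, 0.1835, 0.1404, 0.1037], E[r] = 0.5621, γ^t·E[r] = 0.230235, running G = 2.480384
t=5: π = [0.1526, 0.2394, 0.1804, 0.1836, 0.1404, 0.1037], E[r] = 0.5621, γ^t·E[r] = 0.184202, running G = 2.664586
t=6: π = [0.1527, 0.2393, 0.1804, 0.1836, 0.1404, 0.1037], E[r] = 0.5622, γ^t·E[r] = 0.147371, running G = 2.811957
t=7: π = [0.1527, 0.2393, 0.1804, 0.1836, 0.1404, 0.1037], E[r] = 0.5622, γ^t·E[r] = 0.117898, running G = 2.929855

G = 2.9299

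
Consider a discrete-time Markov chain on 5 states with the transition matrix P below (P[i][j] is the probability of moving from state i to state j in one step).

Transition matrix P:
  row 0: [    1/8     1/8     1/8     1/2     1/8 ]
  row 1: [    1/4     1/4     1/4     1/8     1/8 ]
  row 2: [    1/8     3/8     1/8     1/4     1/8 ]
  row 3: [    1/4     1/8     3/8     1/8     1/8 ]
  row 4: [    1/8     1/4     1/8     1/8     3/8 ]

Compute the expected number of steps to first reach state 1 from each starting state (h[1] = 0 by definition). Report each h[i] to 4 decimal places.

h = [5.1349, 0.0000, 3.9070, 4.9116, 4.3907]

First-step conditioning: h[1] = 0; for i ≠ 1, h[i] = 1 + Σ_k P[i][k]·h[k].
  h[0] = 1 + 1/8·h[0] + 1/8·h[2] + 1/2·h[3] + 1/8·h[4]
  h[2] = 1 + 1/8·h[0] + 1/8·h[2] + 1/4·h[3] + 1/8·h[4]
  h[3] = 1 + 1/4·h[0] + 3/8·h[2] + 1/8·h[3] + 1/8·h[4]
  h[4] = 1 + 1/8·h[0] + 1/8·h[2] + 1/8·h[3] + 3/8·h[4]
Solving the 4×4 linear system over states ≠ 1 gives exactly h = [1104/215, 0, 168/43, 1056/215, 944/215] (h[1] = 0 is the target).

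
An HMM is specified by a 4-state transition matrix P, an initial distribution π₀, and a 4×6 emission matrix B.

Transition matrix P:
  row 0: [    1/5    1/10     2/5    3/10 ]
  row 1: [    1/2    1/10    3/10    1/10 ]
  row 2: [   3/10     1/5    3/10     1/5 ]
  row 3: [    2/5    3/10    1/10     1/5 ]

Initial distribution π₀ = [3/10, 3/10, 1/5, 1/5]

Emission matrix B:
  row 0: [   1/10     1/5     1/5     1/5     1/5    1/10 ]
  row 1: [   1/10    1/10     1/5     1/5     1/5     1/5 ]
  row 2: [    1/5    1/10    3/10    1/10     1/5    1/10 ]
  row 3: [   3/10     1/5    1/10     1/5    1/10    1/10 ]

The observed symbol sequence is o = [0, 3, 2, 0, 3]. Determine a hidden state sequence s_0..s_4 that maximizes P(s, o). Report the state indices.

path = [3, 0, 2, 3, 0]

t=0: δ = [3.000e-02, 3.000e-02, 4.000e-02, 6.000e-02]  (obs o_0=0)
t=1: δ = [4.800e-03, 3.600e-03, 1.200e-03, 2.400e-03]  ψ = [3, 3, 0, 3]  (obs o_1=3)
t=2: δ = [3.600e-04, 1.440e-04, 5.760e-04, 1.440e-04]  ψ = [1, 3, 0, 0]  (obs o_2=2)
t=3: δ = [1.728e-05, 1.152e-05, 3.456e-05, 3.456e-05]  ψ = [2, 2, 2, 2]  (obs o_3=0)
t=4: δ = [2.765e-06, 2.074e-06, 1.037e-06, 1.382e-06]  ψ = [3, 3, 2, 2]  (obs o_4=3)
backtrack: best end state = 0; path = [3, 0, 2, 3, 0]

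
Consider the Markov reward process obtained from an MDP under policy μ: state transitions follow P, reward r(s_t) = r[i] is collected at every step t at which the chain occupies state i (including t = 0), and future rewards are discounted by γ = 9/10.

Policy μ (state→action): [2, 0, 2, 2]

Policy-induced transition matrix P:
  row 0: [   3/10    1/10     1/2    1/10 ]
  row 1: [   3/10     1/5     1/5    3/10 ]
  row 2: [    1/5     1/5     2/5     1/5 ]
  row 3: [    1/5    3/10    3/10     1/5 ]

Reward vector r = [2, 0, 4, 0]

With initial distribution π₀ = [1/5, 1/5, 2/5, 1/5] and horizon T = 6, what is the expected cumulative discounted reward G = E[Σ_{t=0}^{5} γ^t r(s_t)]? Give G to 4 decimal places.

t=0: π = [0.2000, 0.2000, 0.4000, 0.2000], E[r] = 2.0000, γ^t·E[r] = 2.000000, running G = 2.000000
t=1: π = [0.2400, 0.2000, 0.3600, 0.2000], E[r] = 1.9200, γ^t·E[r] = 1.728000, running G = 3.728000
t=2: π = [0.2440, 0.1960, 0.3640, 0.1960], E[r] = 1.9440, γ^t·E[r] = 1.574640, running G = 5.302640
t=3: π = [0.2440, 0.1952, 0.3656, 0.1952], E[r] = 1.9504, γ^t·E[r] = 1.421842, running G = 6.724482
t=4: π = [0.2439, 0.1951, 0.3658, 0.1951], E[r] = 1.9512, γ^t·E[r] = 1.280182, running G = 8.004664
t=5: π = [0.2439, 0.1951, 0.3659, 0.1951], E[r] = 1.9512, γ^t·E[r] = 1.152183, running G = 9.156847

G = 9.1568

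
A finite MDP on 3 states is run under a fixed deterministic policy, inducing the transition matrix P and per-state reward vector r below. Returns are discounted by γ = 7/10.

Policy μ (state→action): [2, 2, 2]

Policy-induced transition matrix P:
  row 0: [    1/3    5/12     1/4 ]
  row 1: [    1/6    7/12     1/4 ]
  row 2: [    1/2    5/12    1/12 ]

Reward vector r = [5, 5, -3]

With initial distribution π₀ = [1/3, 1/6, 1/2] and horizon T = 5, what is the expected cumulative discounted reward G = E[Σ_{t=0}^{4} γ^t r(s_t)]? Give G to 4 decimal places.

t=0: π = [0.3333, 0.1667, 0.5000], E[r] = 1.0000, γ^t·E[r] = 1.000000, running G = 1.000000
t=1: π = [0.3889, 0.4444, 0.1667], E[r] = 3.6667, γ^t·E[r] = 2.566667, running G = 3.566667
t=2: π = [0.2870, 0.4907, 0.2222], E[r] = 3.2222, γ^t·E[r] = 1.578889, running G = 5.145556
t=3: π = [0.2886, 0.4985, 0.2130], E[r] = 3.2963, γ^t·E[r] = 1.130630, running G = 6.276185
t=4: π = [0.2858, 0.4997, 0.2145], E[r] = 3.2840, γ^t·E[r] = 0.788477, running G = 7.064662

G = 7.0647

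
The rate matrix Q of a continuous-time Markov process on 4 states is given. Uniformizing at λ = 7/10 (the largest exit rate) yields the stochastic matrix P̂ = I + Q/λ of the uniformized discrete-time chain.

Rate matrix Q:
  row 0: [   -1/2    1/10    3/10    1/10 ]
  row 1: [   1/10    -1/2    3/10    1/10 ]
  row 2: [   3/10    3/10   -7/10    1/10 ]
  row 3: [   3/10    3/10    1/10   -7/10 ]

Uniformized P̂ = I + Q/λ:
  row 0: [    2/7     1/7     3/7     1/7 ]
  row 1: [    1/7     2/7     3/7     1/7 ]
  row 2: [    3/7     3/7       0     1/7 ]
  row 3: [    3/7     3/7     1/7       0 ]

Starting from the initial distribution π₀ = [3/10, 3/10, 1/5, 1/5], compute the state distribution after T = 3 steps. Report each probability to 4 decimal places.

t=0: π = [0.3000, 0.3000, 0.2000, 0.2000]
t=1: π = [0.3000, 0.3000, 0.2857, 0.1143]
t=2: π = [0.3000, 0.3000, 0.2735, 0.1265]
t=3: π = [0.3000, 0.3000, 0.2752, 0.1248]

π = [0.3000, 0.3000, 0.2752, 0.1248]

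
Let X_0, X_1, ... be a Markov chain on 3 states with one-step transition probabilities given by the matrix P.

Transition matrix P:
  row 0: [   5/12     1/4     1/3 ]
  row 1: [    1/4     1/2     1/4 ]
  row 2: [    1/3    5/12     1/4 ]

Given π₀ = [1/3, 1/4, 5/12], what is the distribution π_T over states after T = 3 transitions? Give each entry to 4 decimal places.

t=0: π = [0.3333, 0.2500, 0.4167]
t=1: π = [0.3403, 0.3819, 0.2778]
t=2: π = [0.3299, 0.3918, 0.2784]
t=3: π = [0.3282, 0.3943, 0.2775]

π = [0.3282, 0.3943, 0.2775]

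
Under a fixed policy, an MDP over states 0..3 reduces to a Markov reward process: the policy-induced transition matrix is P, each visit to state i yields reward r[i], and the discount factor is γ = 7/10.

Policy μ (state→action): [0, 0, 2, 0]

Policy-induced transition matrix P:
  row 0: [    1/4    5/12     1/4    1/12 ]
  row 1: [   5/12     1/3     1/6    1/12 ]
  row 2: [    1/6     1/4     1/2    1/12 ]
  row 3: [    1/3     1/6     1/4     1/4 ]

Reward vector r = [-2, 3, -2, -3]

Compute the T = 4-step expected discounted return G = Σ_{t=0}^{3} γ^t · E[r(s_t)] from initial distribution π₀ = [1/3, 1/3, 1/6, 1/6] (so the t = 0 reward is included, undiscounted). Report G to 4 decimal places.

G = -1.2875

t=0: π = [0.3333, 0.3333, 0.1667, 0.1667], E[r] = -0.5000, γ^t·E[r] = -0.500000, running G = -0.500000
t=1: π = [0.3056, 0.3194, 0.2639, 0.1111], E[r] = -0.5139, γ^t·E[r] = -0.359722, running G = -0.859722
t=2: π = [0.2905, 0.3183, 0.2894, 0.1019], E[r] = -0.5104, γ^t·E[r] = -0.250104, running G = -1.109826
t=3: π = [0.2874, 0.3165, 0.2958, 0.1003], E[r] = -0.5180, γ^t·E[r] = -0.177686, running G = -1.287513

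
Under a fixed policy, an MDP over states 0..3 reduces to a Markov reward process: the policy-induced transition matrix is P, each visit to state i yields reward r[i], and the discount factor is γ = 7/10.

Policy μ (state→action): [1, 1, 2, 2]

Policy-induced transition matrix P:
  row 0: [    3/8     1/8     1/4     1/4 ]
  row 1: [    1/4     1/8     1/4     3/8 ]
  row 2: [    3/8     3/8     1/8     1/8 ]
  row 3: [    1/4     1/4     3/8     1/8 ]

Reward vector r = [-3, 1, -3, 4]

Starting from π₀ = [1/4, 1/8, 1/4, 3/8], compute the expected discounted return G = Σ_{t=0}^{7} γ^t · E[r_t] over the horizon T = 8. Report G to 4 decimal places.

t=0: π = [0.2500, 0.1250, 0.2500, 0.3750], E[r] = 0.1250, γ^t·E[r] = 0.125000, running G = 0.125000
t=1: π = [0.3125, 0.2344, 0.2656, 0.1875], E[r] = -0.7500, γ^t·E[r] = -0.525000, running G = -0.400000
t=2: π = [0.3223, 0.2148, 0.2402, 0.2227], E[r] = -0.5820, γ^t·E[r] = -0.285195, running G = -0.685195
t=3: π = [0.3203, 0.2129, 0.2478, 0.2190], E[r] = -0.6155, γ^t·E[r] = -0.211109, running G = -0.896304
t=4: π = [0.3210, 0.2143, 0.2464, 0.2183], E[r] = -0.6149, γ^t·E[r] = -0.147630, running G = -1.043934
t=5: π = [0.3209, 0.2139, 0.2465, 0.2187], E[r] = -0.6135, γ^t·E[r] = -0.103113, running G = -1.147048
t=6: π = [0.3209, 0.2140, 0.2465, 0.2186], E[r] = -0.6141, γ^t·E[r] = -0.072243, running G = -1.219291
t=7: π = [0.3209, 0.2140, 0.2465, 0.2186], E[r] = -0.6139, γ^t·E[r] = -0.050561, running G = -1.269851

G = -1.2699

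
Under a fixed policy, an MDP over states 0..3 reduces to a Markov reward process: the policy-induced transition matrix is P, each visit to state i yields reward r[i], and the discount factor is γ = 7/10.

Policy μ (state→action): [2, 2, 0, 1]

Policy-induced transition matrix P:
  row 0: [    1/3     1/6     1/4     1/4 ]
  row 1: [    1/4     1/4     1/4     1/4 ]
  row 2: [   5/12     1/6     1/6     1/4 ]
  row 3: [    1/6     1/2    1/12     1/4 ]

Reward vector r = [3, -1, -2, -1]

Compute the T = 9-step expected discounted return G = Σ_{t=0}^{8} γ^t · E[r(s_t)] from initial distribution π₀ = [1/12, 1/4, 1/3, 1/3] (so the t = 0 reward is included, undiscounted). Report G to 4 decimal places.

G = -1.1075

t=0: π = [0.0833, 0.2500, 0.3333, 0.3333], E[r] = -1.0000, γ^t·E[r] = -1.000000, running G = -1.000000
t=1: π = [0.2847, 0.2986, 0.1667, 0.2500], E[r] = -0.0278, γ^t·E[r] = -0.019444, running G = -1.019444
t=2: π = [0.2807, 0.2749, 0.1944, 0.2500], E[r] = -0.0718, γ^t·E[r] = -0.035162, running G = -1.054606
t=3: π = [0.2850, 0.2729, 0.1921, 0.2500], E[r] = -0.0523, γ^t·E[r] = -0.017931, running G = -1.072537
t=4: π = [0.2849, 0.2727, 0.1923, 0.2500], E[r] = -0.0526, γ^t·E[r] = -0.012625, running G = -1.085162
t=5: π = [0.2850, 0.2727, 0.1923, 0.2500], E[r] = -0.0524, γ^t·E[r] = -0.008815, running G = -1.093977
t=6: π = [0.2850, 0.2727, 0.1923, 0.2500], E[r] = -0.0524, γ^t·E[r] = -0.006171, running G = -1.100147
t=7: π = [0.2850, 0.2727, 0.1923, 0.2500], E[r] = -0.0524, γ^t·E[r] = -0.004319, running G = -1.104467
t=8: π = [0.2850, 0.2727, 0.1923, 0.2500], E[r] = -0.0524, γ^t·E[r] = -0.003023, running G = -1.107490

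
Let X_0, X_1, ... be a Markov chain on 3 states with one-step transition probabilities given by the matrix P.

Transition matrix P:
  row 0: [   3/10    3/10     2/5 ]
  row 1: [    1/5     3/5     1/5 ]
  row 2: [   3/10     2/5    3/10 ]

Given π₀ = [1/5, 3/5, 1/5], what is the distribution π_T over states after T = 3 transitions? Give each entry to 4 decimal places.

π = [0.2524, 0.4702, 0.2774]

t=0: π = [0.2000, 0.6000, 0.2000]
t=1: π = [0.2400, 0.5000, 0.2600]
t=2: π = [0.2500, 0.4760, 0.2740]
t=3: π = [0.2524, 0.4702, 0.2774]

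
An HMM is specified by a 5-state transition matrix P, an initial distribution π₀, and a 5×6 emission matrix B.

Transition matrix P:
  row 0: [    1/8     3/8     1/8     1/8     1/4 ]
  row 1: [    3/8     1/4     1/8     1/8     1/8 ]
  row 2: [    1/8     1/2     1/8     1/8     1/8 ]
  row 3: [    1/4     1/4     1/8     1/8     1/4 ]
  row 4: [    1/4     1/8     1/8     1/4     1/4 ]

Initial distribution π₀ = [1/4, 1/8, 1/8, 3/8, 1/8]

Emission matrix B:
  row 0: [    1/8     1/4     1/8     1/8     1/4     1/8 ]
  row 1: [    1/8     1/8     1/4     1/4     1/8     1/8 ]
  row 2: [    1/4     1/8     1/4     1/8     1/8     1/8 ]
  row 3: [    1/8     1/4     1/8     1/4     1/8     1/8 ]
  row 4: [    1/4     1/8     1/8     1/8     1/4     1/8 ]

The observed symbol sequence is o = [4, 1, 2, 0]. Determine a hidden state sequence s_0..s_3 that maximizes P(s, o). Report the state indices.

t=0: δ = [6.250e-02, 1.562e-02, 1.562e-02, 4.688e-02, 3.125e-02]  (obs o_0=4)
t=1: δ = [2.930e-03, 2.930e-03, 9.766e-04, 1.953e-03, 1.953e-03]  ψ = [3, 0, 0, 0, 0]  (obs o_1=1)
t=2: δ = [1.373e-04, 2.747e-04, 9.155e-05, 6.104e-05, 9.155e-05]  ψ = [1, 0, 0, 4, 0]  (obs o_2=2)
t=3: δ = [1.287e-05, 8.583e-06, 8.583e-06, 4.292e-06, 8.583e-06]  ψ = [1, 1, 1, 1, 0]  (obs o_3=0)
backtrack: best end state = 0; path = [3, 0, 1, 0]

path = [3, 0, 1, 0]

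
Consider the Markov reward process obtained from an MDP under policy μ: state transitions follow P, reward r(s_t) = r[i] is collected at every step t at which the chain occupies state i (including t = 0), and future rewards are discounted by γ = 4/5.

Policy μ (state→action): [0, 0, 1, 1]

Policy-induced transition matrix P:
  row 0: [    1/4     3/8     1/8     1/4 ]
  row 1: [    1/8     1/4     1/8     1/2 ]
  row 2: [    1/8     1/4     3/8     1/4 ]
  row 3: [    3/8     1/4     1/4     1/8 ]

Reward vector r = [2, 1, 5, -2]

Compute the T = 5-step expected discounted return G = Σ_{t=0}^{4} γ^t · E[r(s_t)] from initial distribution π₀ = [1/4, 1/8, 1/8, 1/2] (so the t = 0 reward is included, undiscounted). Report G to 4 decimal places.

G = 3.3255

t=0: π = [0.2500, 0.1250, 0.1250, 0.5000], E[r] = 0.2500, γ^t·E[r] = 0.250000, running G = 0.250000
t=1: π = [0.2813, 0.2813, 0.2188, 0.2188], E[r] = 1.5000, γ^t·E[r] = 1.200000, running G = 1.450000
t=2: π = [0.2148, 0.2852, 0.2070, 0.2930], E[r] = 1.1641, γ^t·E[r] = 0.745000, running G = 2.195000
t=3: π = [0.2251, 0.2769, 0.2134, 0.2847], E[r] = 1.2246, γ^t·E[r] = 0.627000, running G = 2.822000
t=4: π = [0.2243, 0.2781, 0.2139, 0.2836], E[r] = 1.2291, γ^t·E[r] = 0.503450, running G = 3.325450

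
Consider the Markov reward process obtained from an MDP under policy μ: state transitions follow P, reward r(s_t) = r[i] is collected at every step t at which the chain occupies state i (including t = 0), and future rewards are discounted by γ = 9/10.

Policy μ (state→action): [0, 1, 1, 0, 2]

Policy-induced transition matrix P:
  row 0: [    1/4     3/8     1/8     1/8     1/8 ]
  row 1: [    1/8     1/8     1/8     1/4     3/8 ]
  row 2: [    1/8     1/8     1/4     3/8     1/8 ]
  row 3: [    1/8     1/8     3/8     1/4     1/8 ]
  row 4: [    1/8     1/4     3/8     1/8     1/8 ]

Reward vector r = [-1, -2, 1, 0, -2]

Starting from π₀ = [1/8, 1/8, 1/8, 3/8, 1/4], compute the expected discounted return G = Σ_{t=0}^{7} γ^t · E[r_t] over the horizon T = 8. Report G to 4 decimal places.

G = -3.4560

t=0: π = [0.1250, 0.1250, 0.1250, 0.3750, 0.2500], E[r] = -0.7500, γ^t·E[r] = -0.750000, running G = -0.750000
t=1: π = [0.1406, 0.1875, 0.2969, 0.2188, 0.1563], E[r] = -0.5313, γ^t·E[r] = -0.478125, running G = -1.228125
t=2: π = [0.1426, 0.1797, 0.2559, 0.2500, 0.1719], E[r] = -0.5898, γ^t·E[r] = -0.477773, running G = -1.705898
t=3: π = [0.1428, 0.1821, 0.2625, 0.2427, 0.1699], E[r] = -0.5845, γ^t·E[r] = -0.426081, running G = -2.131979
t=4: π = [0.1429, 0.1819, 0.2610, 0.2437, 0.1705], E[r] = -0.5869, γ^t·E[r] = -0.385034, running G = -2.517013
t=5: π = [0.1429, 0.1820, 0.2612, 0.2434, 0.1705], E[r] = -0.5867, γ^t·E[r] = -0.346445, running G = -2.863459
t=6: π = [0.1429, 0.1820, 0.2611, 0.2435, 0.1705], E[r] = -0.5868, γ^t·E[r] = -0.311845, running G = -3.175303
t=7: π = [0.1429, 0.1820, 0.2611, 0.2435, 0.1705], E[r] = -0.5868, γ^t·E[r] = -0.280658, running G = -3.455962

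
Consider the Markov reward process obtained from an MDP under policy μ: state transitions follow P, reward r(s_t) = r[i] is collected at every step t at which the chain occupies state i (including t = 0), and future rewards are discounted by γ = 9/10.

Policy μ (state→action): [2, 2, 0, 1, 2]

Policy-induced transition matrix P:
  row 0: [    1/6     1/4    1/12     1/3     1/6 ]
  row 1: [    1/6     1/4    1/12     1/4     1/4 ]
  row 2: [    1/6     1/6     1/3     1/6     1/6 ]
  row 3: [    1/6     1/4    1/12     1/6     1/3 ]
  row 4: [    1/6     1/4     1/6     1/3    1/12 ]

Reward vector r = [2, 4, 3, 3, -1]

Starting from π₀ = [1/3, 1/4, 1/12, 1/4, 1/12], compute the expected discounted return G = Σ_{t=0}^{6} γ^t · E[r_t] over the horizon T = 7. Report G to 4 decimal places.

G = 11.9466

t=0: π = [0.3333, 0.2500, 0.0833, 0.2500, 0.0833], E[r] = 2.5833, γ^t·E[r] = 2.583333, running G = 2.583333
t=1: π = [0.1667, 0.2431, 0.1111, 0.2569, 0.2222], E[r] = 2.1875, γ^t·E[r] = 1.968750, running G = 4.552083
t=2: π = [0.1667, 0.2407, 0.1296, 0.2517, 0.2112], E[r] = 2.2292, γ^t·E[r] = 1.805625, running G = 6.357708
t=3: π = [0.1667, 0.2392, 0.1333, 0.2497, 0.2111], E[r] = 2.2282, γ^t·E[r] = 1.624359, running G = 7.982068
t=4: π = [0.1667, 0.2389, 0.1343, 0.2496, 0.2106], E[r] = 2.2297, γ^t·E[r] = 1.462912, running G = 9.444980
t=5: π = [0.1667, 0.2388, 0.1345, 0.2495, 0.2106], E[r] = 2.2297, γ^t·E[r] = 1.316608, running G = 10.761587
t=6: π = [0.1667, 0.2388, 0.1345, 0.2494, 0.2106], E[r] = 2.2298, γ^t·E[r] = 1.184985, running G = 11.946573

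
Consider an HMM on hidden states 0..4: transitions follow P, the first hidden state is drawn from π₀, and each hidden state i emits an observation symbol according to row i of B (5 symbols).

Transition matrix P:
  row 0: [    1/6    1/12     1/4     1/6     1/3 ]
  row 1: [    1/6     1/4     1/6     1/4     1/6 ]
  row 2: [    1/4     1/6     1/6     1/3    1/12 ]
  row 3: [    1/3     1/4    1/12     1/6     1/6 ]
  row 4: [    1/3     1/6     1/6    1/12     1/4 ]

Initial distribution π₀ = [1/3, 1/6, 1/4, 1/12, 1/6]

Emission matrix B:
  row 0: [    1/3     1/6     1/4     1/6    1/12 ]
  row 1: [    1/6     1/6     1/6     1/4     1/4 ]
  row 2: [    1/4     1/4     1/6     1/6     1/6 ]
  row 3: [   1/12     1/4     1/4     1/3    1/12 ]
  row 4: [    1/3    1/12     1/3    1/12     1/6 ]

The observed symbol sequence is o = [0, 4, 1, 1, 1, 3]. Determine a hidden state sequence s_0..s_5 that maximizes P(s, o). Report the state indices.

path = [0, 2, 3, 0, 2, 3]

t=0: δ = [1.111e-01, 2.778e-02, 6.250e-02, 6.944e-03, 5.556e-02]  (obs o_0=0)
t=1: δ = [1.543e-03, 2.604e-03, 4.630e-03, 1.736e-03, 6.173e-03]  ψ = [0, 2, 0, 2, 0]  (obs o_1=4)
t=2: δ = [3.429e-04, 1.715e-04, 2.572e-04, 3.858e-04, 1.286e-04]  ψ = [4, 4, 4, 2, 4]  (obs o_2=1)
t=3: δ = [2.143e-05, 1.608e-05, 2.143e-05, 2.143e-05, 9.526e-06]  ψ = [3, 3, 0, 2, 0]  (obs o_3=1)
t=4: δ = [1.191e-06, 8.931e-07, 1.340e-06, 1.786e-06, 5.954e-07]  ψ = [3, 3, 0, 2, 0]  (obs o_4=1)
t=5: δ = [9.923e-08, 1.116e-07, 4.961e-08, 1.488e-07, 3.308e-08]  ψ = [3, 3, 0, 2, 0]  (obs o_5=3)
backtrack: best end state = 3; path = [0, 2, 3, 0, 2, 3]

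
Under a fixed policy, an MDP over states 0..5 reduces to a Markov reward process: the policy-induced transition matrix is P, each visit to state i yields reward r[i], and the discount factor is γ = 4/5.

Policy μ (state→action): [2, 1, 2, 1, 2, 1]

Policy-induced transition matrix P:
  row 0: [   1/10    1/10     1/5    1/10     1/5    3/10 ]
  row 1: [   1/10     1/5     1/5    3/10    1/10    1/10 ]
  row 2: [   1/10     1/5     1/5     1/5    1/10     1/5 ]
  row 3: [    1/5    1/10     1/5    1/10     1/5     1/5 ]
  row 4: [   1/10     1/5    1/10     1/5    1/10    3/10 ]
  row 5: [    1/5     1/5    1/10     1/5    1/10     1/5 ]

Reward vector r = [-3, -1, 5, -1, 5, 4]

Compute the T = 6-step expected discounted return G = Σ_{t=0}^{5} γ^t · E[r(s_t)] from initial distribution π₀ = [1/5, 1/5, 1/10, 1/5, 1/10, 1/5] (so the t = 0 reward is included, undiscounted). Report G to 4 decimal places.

t=0: π = [0.2000, 0.2000, 0.1000, 0.2000, 0.1000, 0.2000], E[r] = 0.8000, γ^t·E[r] = 0.800000, running G = 0.800000
t=1: π = [0.1400, 0.1600, 0.1700, 0.1800, 0.1400, 0.2100], E[r] = 1.6300, γ^t·E[r] = 1.304000, running G = 2.104000
t=2: π = [0.1390, 0.1680, 0.1650, 0.1840, 0.1320, 0.2120], E[r] = 1.5640, γ^t·E[r] = 1.000960, running G = 3.104960
t=3: π = [0.1396, 0.1677, 0.1656, 0.1845, 0.1323, 0.2103], E[r] = 1.5597, γ^t·E[r] = 0.798566, running G = 3.903526
t=4: π = [0.1395, 0.1676, 0.1657, 0.1844, 0.1324, 0.2104], E[r] = 1.5620, γ^t·E[r] = 0.639812, running G = 4.543338
t=5: π = [0.1395, 0.1676, 0.1657, 0.1844, 0.1324, 0.2104], E[r] = 1.5618, γ^t·E[r] = 0.511771, running G = 5.055109

G = 5.0551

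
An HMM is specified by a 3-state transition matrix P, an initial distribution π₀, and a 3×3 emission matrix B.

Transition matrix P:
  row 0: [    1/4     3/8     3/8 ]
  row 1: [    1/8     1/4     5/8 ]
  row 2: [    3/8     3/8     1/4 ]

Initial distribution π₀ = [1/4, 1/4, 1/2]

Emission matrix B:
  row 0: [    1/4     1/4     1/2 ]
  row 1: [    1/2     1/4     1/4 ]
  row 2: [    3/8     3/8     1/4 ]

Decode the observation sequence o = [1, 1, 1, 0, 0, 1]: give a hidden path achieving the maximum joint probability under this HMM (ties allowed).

path = [2, 1, 2, 1, 1, 2]

t=0: δ = [6.250e-02, 6.250e-02, 1.875e-01]  (obs o_0=1)
t=1: δ = [1.758e-02, 1.758e-02, 1.758e-02]  ψ = [2, 2, 2]  (obs o_1=1)
t=2: δ = [1.648e-03, 1.648e-03, 4.120e-03]  ψ = [2, 0, 1]  (obs o_2=1)
t=3: δ = [3.862e-04, 7.725e-04, 3.862e-04]  ψ = [2, 2, 1]  (obs o_3=0)
t=4: δ = [3.621e-05, 9.656e-05, 1.810e-04]  ψ = [2, 1, 1]  (obs o_4=0)
t=5: δ = [1.697e-05, 1.697e-05, 2.263e-05]  ψ = [2, 2, 1]  (obs o_5=1)
backtrack: best end state = 2; path = [2, 1, 2, 1, 1, 2]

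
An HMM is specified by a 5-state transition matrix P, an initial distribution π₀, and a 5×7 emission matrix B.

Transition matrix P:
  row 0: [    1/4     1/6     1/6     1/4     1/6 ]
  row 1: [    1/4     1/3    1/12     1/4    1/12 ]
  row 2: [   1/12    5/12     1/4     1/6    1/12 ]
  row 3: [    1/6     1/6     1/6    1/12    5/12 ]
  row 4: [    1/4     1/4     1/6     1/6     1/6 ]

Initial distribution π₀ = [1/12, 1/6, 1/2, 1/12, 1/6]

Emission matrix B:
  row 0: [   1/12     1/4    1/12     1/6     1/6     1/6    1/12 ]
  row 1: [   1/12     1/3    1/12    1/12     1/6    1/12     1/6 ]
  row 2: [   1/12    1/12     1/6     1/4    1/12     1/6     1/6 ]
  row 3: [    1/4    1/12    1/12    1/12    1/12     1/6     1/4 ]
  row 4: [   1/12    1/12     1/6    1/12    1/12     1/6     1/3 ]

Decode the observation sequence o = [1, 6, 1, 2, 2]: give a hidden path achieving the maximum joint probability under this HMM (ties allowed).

t=0: δ = [2.083e-02, 5.556e-02, 4.167e-02, 6.944e-03, 1.389e-02]  (obs o_0=1)
t=1: δ = [1.157e-03, 3.086e-03, 1.736e-03, 3.472e-03, 1.543e-03]  ψ = [1, 1, 2, 1, 1]  (obs o_1=6)
t=2: δ = [1.929e-04, 3.429e-04, 4.823e-05, 6.430e-05, 1.206e-04]  ψ = [1, 1, 3, 1, 3]  (obs o_2=1)
t=3: δ = [7.144e-06, 9.526e-06, 5.358e-06, 7.144e-06, 5.358e-06]  ψ = [1, 1, 0, 1, 0]  (obs o_3=2)
t=4: δ = [1.985e-07, 2.646e-07, 2.233e-07, 1.985e-07, 4.961e-07]  ψ = [1, 1, 2, 1, 3]  (obs o_4=2)
backtrack: best end state = 4; path = [1, 1, 1, 3, 4]

path = [1, 1, 1, 3, 4]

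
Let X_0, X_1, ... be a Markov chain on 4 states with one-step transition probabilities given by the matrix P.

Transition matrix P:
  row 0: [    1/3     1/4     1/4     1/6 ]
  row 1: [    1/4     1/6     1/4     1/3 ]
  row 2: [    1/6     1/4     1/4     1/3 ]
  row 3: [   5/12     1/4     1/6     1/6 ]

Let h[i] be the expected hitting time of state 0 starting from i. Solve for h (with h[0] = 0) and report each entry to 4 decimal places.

First-step conditioning: h[0] = 0; for i ≠ 0, h[i] = 1 + Σ_k P[i][k]·h[k].
  h[1] = 1 + 1/6·h[1] + 1/4·h[2] + 1/3·h[3]
  h[2] = 1 + 1/4·h[1] + 1/4·h[2] + 1/3·h[3]
  h[3] = 1 + 1/4·h[1] + 1/6·h[2] + 1/6·h[3]
Solving the 3×3 linear system over states ≠ 0 gives exactly h = [0, 1008/281, 1092/281, 858/281] (h[0] = 0 is the target).

h = [0.0000, 3.5872, 3.8861, 3.0534]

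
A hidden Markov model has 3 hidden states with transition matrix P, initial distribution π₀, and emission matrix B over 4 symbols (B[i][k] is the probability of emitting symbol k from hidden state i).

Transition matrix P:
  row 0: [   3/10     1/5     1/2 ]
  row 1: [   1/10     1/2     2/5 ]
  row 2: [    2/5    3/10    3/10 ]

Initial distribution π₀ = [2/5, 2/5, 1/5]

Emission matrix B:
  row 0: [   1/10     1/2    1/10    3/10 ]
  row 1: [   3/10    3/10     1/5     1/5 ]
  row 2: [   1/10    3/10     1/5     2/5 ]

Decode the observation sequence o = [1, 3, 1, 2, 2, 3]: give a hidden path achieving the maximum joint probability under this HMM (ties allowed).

t=0: δ = [2.000e-01, 1.200e-01, 6.000e-02]  (obs o_0=1)
t=1: δ = [1.800e-02, 1.200e-02, 4.000e-02]  ψ = [0, 1, 0]  (obs o_1=3)
t=2: δ = [8.000e-03, 3.600e-03, 3.600e-03]  ψ = [2, 2, 2]  (obs o_2=1)
t=3: δ = [2.400e-04, 3.600e-04, 8.000e-04]  ψ = [0, 1, 0]  (obs o_3=2)
t=4: δ = [3.200e-05, 4.800e-05, 4.800e-05]  ψ = [2, 2, 2]  (obs o_4=2)
t=5: δ = [5.760e-06, 4.800e-06, 7.680e-06]  ψ = [2, 1, 1]  (obs o_5=3)
backtrack: best end state = 2; path = [0, 2, 0, 2, 1, 2]

path = [0, 2, 0, 2, 1, 2]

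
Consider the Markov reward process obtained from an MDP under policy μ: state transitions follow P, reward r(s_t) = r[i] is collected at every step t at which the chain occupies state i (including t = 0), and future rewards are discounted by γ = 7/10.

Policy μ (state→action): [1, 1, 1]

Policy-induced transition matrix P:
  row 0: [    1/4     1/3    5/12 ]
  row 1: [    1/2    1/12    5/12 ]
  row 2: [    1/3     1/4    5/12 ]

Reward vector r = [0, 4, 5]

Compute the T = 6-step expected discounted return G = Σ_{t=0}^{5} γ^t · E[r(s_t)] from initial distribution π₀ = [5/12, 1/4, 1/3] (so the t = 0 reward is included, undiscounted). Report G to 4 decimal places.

G = 8.5756

t=0: π = [0.4167, 0.2500, 0.3333], E[r] = 2.6667, γ^t·E[r] = 2.666667, running G = 2.666667
t=1: π = [0.3403, 0.2431, 0.4167], E[r] = 3.0556, γ^t·E[r] = 2.138889, running G = 4.805556
t=2: π = [0.3455, 0.2378, 0.4167], E[r] = 3.0347, γ^t·E[r] = 1.487014, running G = 6.292569
t=3: π = [0.3442, 0.2391, 0.4167], E[r] = 3.0399, γ^t·E[r] = 1.042696, running G = 7.335266
t=4: π = [0.3445, 0.2388, 0.4167], E[r] = 3.0386, γ^t·E[r] = 0.729575, running G = 8.064840
t=5: π = [0.3444, 0.2389, 0.4167], E[r] = 3.0390, γ^t·E[r] = 0.510757, running G = 8.575597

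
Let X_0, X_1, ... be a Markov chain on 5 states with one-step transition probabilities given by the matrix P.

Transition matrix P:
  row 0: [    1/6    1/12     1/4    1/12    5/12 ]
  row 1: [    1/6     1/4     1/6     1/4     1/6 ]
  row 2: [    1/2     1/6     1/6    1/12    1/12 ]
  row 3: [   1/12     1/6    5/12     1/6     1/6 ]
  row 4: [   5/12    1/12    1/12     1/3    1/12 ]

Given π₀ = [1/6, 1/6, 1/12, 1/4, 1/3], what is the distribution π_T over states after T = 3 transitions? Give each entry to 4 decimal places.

t=0: π = [0.1667, 0.1667, 0.0833, 0.2500, 0.3333]
t=1: π = [0.2569, 0.1389, 0.2153, 0.2153, 0.1736]
t=2: π = [0.2639, 0.1424, 0.2274, 0.1678, 0.1985]
t=3: π = [0.2781, 0.1400, 0.2141, 0.1707, 0.1971]

π = [0.2781, 0.1400, 0.2141, 0.1707, 0.1971]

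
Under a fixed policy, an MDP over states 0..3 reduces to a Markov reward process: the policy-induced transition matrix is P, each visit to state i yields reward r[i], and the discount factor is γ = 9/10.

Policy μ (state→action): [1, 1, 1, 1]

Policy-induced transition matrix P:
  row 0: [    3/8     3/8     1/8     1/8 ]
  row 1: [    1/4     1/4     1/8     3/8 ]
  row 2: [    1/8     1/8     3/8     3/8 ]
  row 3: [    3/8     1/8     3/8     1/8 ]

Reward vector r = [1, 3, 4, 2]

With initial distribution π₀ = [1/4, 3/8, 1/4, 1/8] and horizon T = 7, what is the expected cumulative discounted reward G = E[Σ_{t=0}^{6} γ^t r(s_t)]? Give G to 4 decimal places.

G = 12.8619

t=0: π = [0.2500, 0.3750, 0.2500, 0.1250], E[r] = 2.6250, γ^t·E[r] = 2.625000, running G = 2.625000
t=1: π = [0.2656, 0.2344, 0.2188, 0.2813], E[r] = 2.4063, γ^t·E[r] = 2.165625, running G = 4.790625
t=2: π = [0.2910, 0.2207, 0.2500, 0.2383], E[r] = 2.4297, γ^t·E[r] = 1.968047, running G = 6.758672
t=3: π = [0.2849, 0.2253, 0.2471, 0.2427], E[r] = 2.4346, γ^t·E[r] = 1.774802, running G = 8.533474
t=4: π = [0.2851, 0.2244, 0.2474, 0.2431], E[r] = 2.4342, γ^t·E[r] = 1.597081, running G = 10.130555
t=5: π = [0.2851, 0.2243, 0.2476, 0.2430], E[r] = 2.4345, γ^t·E[r] = 1.437544, running G = 11.568099
t=6: π = [0.2851, 0.2243, 0.2476, 0.2430], E[r] = 2.4346, γ^t·E[r] = 1.293823, running G = 12.861923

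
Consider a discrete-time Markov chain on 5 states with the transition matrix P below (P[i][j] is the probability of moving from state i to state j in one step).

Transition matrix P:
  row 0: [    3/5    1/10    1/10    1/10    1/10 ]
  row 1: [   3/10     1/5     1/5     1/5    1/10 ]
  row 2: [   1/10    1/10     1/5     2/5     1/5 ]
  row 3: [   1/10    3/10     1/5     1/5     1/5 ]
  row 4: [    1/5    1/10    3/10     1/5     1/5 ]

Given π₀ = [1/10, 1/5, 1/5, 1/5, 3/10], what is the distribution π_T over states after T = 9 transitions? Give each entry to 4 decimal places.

t=0: π = [0.1000, 0.2000, 0.2000, 0.2000, 0.3000]
t=1: π = [0.2200, 0.1600, 0.2200, 0.2300, 0.1700]
t=2: π = [0.2590, 0.1620, 0.1950, 0.2220, 0.1620]
t=3: π = [0.2781, 0.1606, 0.1903, 0.2131, 0.1579]
t=4: π = [0.2870, 0.1587, 0.1880, 0.2103, 0.1561]
t=5: π = [0.2908, 0.1579, 0.1869, 0.2089, 0.1554]
t=6: π = [0.2925, 0.1576, 0.1865, 0.2083, 0.1551]
t=7: π = [0.2933, 0.1574, 0.1863, 0.2080, 0.1550]
t=8: π = [0.2936, 0.1573, 0.1862, 0.2079, 0.1549]
t=9: π = [0.2938, 0.1573, 0.1861, 0.2079, 0.1549]

π = [0.2938, 0.1573, 0.1861, 0.2079, 0.1549]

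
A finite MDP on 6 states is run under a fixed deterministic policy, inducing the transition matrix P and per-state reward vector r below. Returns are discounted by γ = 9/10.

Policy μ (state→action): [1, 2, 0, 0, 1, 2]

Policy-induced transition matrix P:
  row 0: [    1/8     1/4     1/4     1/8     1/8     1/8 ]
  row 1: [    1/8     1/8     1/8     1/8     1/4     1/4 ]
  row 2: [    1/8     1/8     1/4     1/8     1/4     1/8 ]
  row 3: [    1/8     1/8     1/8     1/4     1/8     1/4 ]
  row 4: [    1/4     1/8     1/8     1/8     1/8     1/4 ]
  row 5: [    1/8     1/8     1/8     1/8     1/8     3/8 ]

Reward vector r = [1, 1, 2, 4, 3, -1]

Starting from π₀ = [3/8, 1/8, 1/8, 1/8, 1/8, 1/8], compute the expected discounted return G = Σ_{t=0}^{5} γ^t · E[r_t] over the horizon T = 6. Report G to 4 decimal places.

t=0: π = [0.3750, 0.1250, 0.1250, 0.1250, 0.1250, 0.1250], E[r] = 1.5000, γ^t·E[r] = 1.500000, running G = 1.500000
t=1: π = [0.1406, 0.1719, 0.1875, 0.1406, 0.1563, 0.2031], E[r] = 1.5156, γ^t·E[r] = 1.364063, running G = 2.864063
t=2: π = [0.1445, 0.1426, 0.1660, 0.1426, 0.1699, 0.2344], E[r] = 1.4648, γ^t·E[r] = 1.186523, running G = 4.050586
t=3: π = [0.1462, 0.1431, 0.1638, 0.1428, 0.1636, 0.2405], E[r] = 1.4385, γ^t·E[r] = 1.048649, running G = 5.099235
t=4: π = [0.1454, 0.1433, 0.1638, 0.1429, 0.1634, 0.2413], E[r] = 1.4364, γ^t·E[r] = 0.942443, running G = 6.041678
t=5: π = [0.1454, 0.1432, 0.1637, 0.1429, 0.1634, 0.2415], E[r] = 1.4360, γ^t·E[r] = 0.847917, running G = 6.889595

G = 6.8896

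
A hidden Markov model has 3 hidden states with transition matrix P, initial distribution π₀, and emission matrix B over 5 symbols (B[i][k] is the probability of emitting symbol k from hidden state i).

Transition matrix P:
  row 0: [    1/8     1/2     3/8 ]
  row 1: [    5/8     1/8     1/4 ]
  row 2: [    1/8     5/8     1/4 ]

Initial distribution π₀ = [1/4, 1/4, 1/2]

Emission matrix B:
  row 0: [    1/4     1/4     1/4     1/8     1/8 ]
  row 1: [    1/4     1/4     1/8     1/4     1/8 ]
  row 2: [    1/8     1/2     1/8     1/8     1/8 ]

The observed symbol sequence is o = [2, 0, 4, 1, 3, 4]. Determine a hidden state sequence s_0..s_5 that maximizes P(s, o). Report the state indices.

path = [2, 1, 0, 2, 1, 0]

t=0: δ = [6.250e-02, 3.125e-02, 6.250e-02]  (obs o_0=2)
t=1: δ = [4.883e-03, 9.766e-03, 2.930e-03]  ψ = [1, 2, 0]  (obs o_1=0)
t=2: δ = [7.629e-04, 3.052e-04, 3.052e-04]  ψ = [1, 0, 1]  (obs o_2=4)
t=3: δ = [4.768e-05, 9.537e-05, 1.431e-04]  ψ = [1, 0, 0]  (obs o_3=1)
t=4: δ = [7.451e-06, 2.235e-05, 4.470e-06]  ψ = [1, 2, 2]  (obs o_4=3)
t=5: δ = [1.746e-06, 4.657e-07, 6.985e-07]  ψ = [1, 0, 1]  (obs o_5=4)
backtrack: best end state = 0; path = [2, 1, 0, 2, 1, 0]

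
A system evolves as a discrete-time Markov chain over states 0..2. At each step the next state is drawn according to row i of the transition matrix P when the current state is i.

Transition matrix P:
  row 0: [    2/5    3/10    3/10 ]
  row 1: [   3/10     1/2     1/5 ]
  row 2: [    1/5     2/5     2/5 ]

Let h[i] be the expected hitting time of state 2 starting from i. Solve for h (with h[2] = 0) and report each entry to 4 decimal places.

First-step conditioning: h[2] = 0; for i ≠ 2, h[i] = 1 + Σ_k P[i][k]·h[k].
  h[0] = 1 + 2/5·h[0] + 3/10·h[1]
  h[1] = 1 + 3/10·h[0] + 1/2·h[1]
Solving the 2×2 linear system over states ≠ 2 gives exactly h = [80/21, 30/7, 0] (h[2] = 0 is the target).

h = [3.8095, 4.2857, 0.0000]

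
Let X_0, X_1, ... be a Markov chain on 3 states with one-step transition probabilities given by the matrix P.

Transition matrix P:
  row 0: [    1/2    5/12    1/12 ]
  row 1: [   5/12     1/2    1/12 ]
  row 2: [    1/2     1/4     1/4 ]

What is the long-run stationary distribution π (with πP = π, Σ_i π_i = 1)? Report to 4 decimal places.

Balance equations π_j = Σ_i π_i·P[i][j]:
  π_0 = 1/2·π_0 + 5/12·π_1 + 1/2·π_2
  π_1 = 5/12·π_0 + 1/2·π_1 + 1/4·π_2
  normalize: π_0 + π_1 + π_2 = 1
Solving the linear system gives exactly π = [51/110, 24/55, 1/10].

π = [0.4636, 0.4364, 0.1000]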